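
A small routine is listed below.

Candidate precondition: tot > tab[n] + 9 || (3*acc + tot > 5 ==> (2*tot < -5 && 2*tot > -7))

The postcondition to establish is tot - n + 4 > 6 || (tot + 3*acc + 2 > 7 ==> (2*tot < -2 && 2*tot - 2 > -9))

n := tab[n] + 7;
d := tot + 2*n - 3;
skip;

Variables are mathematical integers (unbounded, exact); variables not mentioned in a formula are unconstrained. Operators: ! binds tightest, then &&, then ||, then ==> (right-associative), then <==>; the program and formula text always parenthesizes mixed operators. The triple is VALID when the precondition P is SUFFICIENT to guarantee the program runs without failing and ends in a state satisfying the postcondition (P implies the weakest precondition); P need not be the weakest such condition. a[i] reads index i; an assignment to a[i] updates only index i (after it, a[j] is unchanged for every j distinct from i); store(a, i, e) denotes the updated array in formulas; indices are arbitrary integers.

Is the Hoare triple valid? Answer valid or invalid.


Working backward. After the program, the postcondition tot - n + 4 > 6 || (tot + 3*acc + 2 > 7 ==> (2*tot < -2 && 2*tot - 2 > -9)) must hold; in canonical form it is tot > n + 2 || (3*acc + tot > 5 ==> (2*tot < -2 && 2*tot > -7)).
Before skip: tot > n + 2 || (3*acc + tot > 5 ==> (2*tot < -2 && 2*tot > -7))
Before d := tot + 2*n - 3: tot > n + 2 || (3*acc + tot > 5 ==> (2*tot < -2 && 2*tot > -7))
Before n := tab[n] + 7: tot > tab[n] + 9 || (3*acc + tot > 5 ==> (2*tot < -2 && 2*tot > -7))
The weakest precondition is tot > tab[n] + 9 || (3*acc + tot > 5 ==> (2*tot < -2 && 2*tot > -7)).
Check whether tot > tab[n] + 9 || (3*acc + tot > 5 ==> (2*tot < -5 && 2*tot > -7)) implies it.
Every state satisfying the precondition satisfies the weakest precondition: the implication holds.
Answer: valid


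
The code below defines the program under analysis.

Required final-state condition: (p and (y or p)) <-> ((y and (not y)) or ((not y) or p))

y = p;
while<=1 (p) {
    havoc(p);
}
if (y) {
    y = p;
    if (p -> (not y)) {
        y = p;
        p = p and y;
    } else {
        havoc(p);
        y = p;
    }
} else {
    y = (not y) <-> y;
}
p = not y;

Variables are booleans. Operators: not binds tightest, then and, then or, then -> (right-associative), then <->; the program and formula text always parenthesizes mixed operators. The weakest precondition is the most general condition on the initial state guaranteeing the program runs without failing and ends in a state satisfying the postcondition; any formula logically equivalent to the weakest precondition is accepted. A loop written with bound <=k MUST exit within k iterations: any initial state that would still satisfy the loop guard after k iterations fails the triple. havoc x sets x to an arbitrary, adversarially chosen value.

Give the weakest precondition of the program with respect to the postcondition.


Working backward. After the program, the postcondition (p and (y or p)) <-> ((y and (not y)) or ((not y) or p)) must hold; in canonical form it is (p and (y or p)) <-> ((not y) or p).
Before p := not y: true
Then branch requires true; else branch requires true.
Before the if: true
Before the loop (bound <=1), unroll the exhaustion recursion (WP_0 = exit-now case; WP_j = one more guarded iteration, up to j = 1):
  WP_0: not p
  WP_1: not p
So before the loop: not p
Before y := p: not p
Answer: WP = not p


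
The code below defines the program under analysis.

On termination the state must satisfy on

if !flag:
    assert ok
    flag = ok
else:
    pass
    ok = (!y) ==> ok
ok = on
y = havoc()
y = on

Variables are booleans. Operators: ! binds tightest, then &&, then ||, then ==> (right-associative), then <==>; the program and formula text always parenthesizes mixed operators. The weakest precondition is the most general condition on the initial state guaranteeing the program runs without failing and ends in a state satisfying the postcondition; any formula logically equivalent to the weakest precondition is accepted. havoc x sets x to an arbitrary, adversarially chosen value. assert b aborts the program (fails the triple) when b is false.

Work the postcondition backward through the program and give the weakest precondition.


Working backward. After the program, on must hold.
Before y := on: on
Before havoc y: on
Before ok := on: on
Then branch requires ok && on; else branch requires on.
Before the if: ((!flag) ==> (ok && on)) && (flag ==> on)
Answer: WP = ((!flag) ==> (ok && on)) && (flag ==> on)


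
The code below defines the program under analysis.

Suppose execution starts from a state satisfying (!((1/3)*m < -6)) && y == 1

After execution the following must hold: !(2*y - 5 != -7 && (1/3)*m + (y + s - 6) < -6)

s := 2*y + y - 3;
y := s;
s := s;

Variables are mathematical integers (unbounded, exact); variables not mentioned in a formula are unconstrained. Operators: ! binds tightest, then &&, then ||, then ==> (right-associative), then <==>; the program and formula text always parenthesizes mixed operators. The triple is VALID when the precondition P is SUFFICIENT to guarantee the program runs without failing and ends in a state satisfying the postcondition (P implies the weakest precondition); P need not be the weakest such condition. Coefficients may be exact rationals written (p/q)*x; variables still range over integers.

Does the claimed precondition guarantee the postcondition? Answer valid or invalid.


Working backward. After the program, the postcondition !(2*y - 5 != -7 && (1/3)*m + (y + s - 6) < -6) must hold; in canonical form it is !(2*y != -2 && (1/3)*m + s + y < 0).
Before s := s: !(2*y != -2 && (1/3)*m + s + y < 0)
Before y := s: !(2*s != -2 && (1/3)*m + 2*s < 0)
Before s := 2*y + y - 3: !(6*y != 4 && (1/3)*m + 6*y < 6)
The weakest precondition is !(6*y != 4 && (1/3)*m + 6*y < 6).
Check whether (!((1/3)*m < -6)) && y == 1 implies it.
Countermodel: at the initial state m = -18, y = 1, the precondition holds but the weakest precondition fails.
Answer: invalid


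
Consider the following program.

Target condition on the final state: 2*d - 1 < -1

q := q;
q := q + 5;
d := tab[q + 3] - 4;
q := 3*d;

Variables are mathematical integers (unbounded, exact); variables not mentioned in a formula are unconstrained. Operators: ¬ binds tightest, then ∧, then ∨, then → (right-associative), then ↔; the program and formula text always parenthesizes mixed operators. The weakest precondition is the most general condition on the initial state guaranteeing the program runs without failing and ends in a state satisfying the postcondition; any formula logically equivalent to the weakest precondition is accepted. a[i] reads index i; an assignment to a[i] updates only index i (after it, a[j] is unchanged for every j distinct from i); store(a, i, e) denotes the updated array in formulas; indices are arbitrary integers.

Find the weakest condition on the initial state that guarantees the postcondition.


Working backward. After the program, the postcondition 2*d - 1 < -1 must hold; in canonical form it is 2*d < 0.
Before q := 3*d: 2*d < 0
Before d := tab[q + 3] - 4: 2*tab[q + 3] < 8
Before q := q + 5: 2*tab[q + 8] < 8
Before q := q: 2*tab[q + 8] < 8
Answer: WP = 2*tab[q + 8] < 8


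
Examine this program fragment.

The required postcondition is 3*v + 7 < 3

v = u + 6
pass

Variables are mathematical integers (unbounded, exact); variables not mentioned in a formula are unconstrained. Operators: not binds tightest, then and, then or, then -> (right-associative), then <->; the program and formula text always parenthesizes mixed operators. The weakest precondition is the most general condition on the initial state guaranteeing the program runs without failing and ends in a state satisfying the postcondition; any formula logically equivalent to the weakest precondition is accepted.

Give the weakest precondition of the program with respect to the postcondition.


Working backward. After the program, the postcondition 3*v + 7 < 3 must hold; in canonical form it is 3*v < -4.
Before skip: 3*v < -4
Before v := u + 6: 3*u < -22
Answer: WP = 3*u < -22


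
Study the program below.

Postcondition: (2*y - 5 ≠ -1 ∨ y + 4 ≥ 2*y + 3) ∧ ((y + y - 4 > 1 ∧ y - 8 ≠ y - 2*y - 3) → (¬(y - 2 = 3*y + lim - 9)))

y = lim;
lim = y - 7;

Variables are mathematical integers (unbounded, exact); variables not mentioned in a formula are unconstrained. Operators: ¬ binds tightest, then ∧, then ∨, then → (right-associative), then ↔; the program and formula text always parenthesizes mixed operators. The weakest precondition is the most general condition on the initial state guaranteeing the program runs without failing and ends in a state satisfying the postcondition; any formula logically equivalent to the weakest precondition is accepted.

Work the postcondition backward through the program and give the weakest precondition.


Working backward. After the program, the postcondition (2*y - 5 ≠ -1 ∨ y + 4 ≥ 2*y + 3) ∧ ((y + y - 4 > 1 ∧ y - 8 ≠ y - 2*y - 3) → (¬(y - 2 = 3*y + lim - 9))) must hold; in canonical form it is (2*y ≠ 4 ∨ y ≤ 1) ∧ ((2*y > 5 ∧ 2*y ≠ 5) → (¬(lim + 2*y = 7))).
Before lim := y - 7: (2*y ≠ 4 ∨ y ≤ 1) ∧ ((2*y > 5 ∧ 2*y ≠ 5) → (¬(3*y = 14)))
Before y := lim: (2*lim ≠ 4 ∨ lim ≤ 1) ∧ ((2*lim > 5 ∧ 2*lim ≠ 5) → (¬(3*lim = 14)))
Answer: WP = (2*lim ≠ 4 ∨ lim ≤ 1) ∧ ((2*lim > 5 ∧ 2*lim ≠ 5) → (¬(3*lim = 14)))


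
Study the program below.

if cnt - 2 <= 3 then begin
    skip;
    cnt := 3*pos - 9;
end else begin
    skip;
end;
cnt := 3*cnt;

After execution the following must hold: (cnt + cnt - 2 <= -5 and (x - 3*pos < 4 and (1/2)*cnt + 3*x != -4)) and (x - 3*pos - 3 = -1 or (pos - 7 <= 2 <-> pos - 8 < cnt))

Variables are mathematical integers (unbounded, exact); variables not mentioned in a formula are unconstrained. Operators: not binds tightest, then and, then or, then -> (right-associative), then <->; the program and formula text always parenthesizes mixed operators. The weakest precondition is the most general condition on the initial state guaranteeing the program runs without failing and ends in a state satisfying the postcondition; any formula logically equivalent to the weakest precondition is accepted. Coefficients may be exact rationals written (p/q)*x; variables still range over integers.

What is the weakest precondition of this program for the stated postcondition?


Working backward. After the program, the postcondition (cnt + cnt - 2 <= -5 and (x - 3*pos < 4 and (1/2)*cnt + 3*x != -4)) and (x - 3*pos - 3 = -1 or (pos - 7 <= 2 <-> pos - 8 < cnt)) must hold; in canonical form it is 2*cnt <= -3 and x < 3*pos + 4 and (1/2)*cnt + 3*x != -4 and (x = 3*pos + 2 or (pos <= 9 <-> pos < cnt + 8)).
Before cnt := 3*cnt: 6*cnt <= -3 and x < 3*pos + 4 and (3/2)*cnt + 3*x != -4 and (x = 3*pos + 2 or (pos <= 9 <-> pos < 3*cnt + 8))
Then branch requires 18*pos <= 51 and x < 3*pos + 4 and (9/2)*pos + 3*x != 19/2 and (x = 3*pos + 2 or (pos <= 9 <-> 8*pos > 19)); else branch requires 6*cnt <= -3 and x < 3*pos + 4 and (3/2)*cnt + 3*x != -4 and (x = 3*pos + 2 or (pos <= 9 <-> pos < 3*cnt + 8)).
Before the if: (cnt <= 5 -> (18*pos <= 51 and x < 3*pos + 4 and (9/2)*pos + 3*x != 19/2 and (x = 3*pos + 2 or (pos <= 9 <-> 8*pos > 19)))) and ((not (cnt <= 5)) -> (6*cnt <= -3 and x < 3*pos + 4 and (3/2)*cnt + 3*x != -4 and (x = 3*pos + 2 or (pos <= 9 <-> pos < 3*cnt + 8))))
Answer: WP = (cnt <= 5 -> (18*pos <= 51 and x < 3*pos + 4 and (9/2)*pos + 3*x != 19/2 and (x = 3*pos + 2 or (pos <= 9 <-> 8*pos > 19)))) and ((not (cnt <= 5)) -> (6*cnt <= -3 and x < 3*pos + 4 and (3/2)*cnt + 3*x != -4 and (x = 3*pos + 2 or (pos <= 9 <-> pos < 3*cnt + 8))))


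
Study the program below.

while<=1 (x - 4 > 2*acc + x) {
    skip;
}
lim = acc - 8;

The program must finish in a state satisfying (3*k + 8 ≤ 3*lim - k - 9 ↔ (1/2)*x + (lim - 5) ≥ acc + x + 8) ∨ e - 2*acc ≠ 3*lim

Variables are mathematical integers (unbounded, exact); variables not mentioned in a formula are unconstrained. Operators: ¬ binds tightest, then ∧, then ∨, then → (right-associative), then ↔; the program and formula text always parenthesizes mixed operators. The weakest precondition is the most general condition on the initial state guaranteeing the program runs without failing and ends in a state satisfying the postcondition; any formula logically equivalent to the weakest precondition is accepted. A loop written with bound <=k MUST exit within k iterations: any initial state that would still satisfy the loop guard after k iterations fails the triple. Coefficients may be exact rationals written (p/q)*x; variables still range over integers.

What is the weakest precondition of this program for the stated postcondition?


Working backward. After the program, the postcondition (3*k + 8 ≤ 3*lim - k - 9 ↔ (1/2)*x + (lim - 5) ≥ acc + x + 8) ∨ e - 2*acc ≠ 3*lim must hold; in canonical form it is (4*k ≤ 3*lim - 17 ↔ lim ≥ acc + (1/2)*x + 13) ∨ e ≠ 2*acc + 3*lim.
Before lim := acc - 8: (4*k ≤ 3*acc - 41 ↔ (1/2)*x ≤ -21) ∨ e ≠ 5*acc - 24
Before the loop (bound <=1), unroll the exhaustion recursion (WP_0 = exit-now case; WP_j = one more guarded iteration, up to j = 1):
  WP_0: (¬(2*acc < -4)) ∧ ((4*k ≤ 3*acc - 41 ↔ (1/2)*x ≤ -21) ∨ e ≠ 5*acc - 24)
  WP_1: (2*acc < -4 → ((¬(2*acc < -4)) ∧ ((4*k ≤ 3*acc - 41 ↔ (1/2)*x ≤ -21) ∨ e ≠ 5*acc - 24))) ∧ ((¬(2*acc < -4)) → ((4*k ≤ 3*acc - 41 ↔ (1/2)*x ≤ -21) ∨ e ≠ 5*acc - 24))
So before the loop: (2*acc < -4 → ((¬(2*acc < -4)) ∧ ((4*k ≤ 3*acc - 41 ↔ (1/2)*x ≤ -21) ∨ e ≠ 5*acc - 24))) ∧ ((¬(2*acc < -4)) → ((4*k ≤ 3*acc - 41 ↔ (1/2)*x ≤ -21) ∨ e ≠ 5*acc - 24))
Answer: WP = (2*acc < -4 → ((¬(2*acc < -4)) ∧ ((4*k ≤ 3*acc - 41 ↔ (1/2)*x ≤ -21) ∨ e ≠ 5*acc - 24))) ∧ ((¬(2*acc < -4)) → ((4*k ≤ 3*acc - 41 ↔ (1/2)*x ≤ -21) ∨ e ≠ 5*acc - 24))


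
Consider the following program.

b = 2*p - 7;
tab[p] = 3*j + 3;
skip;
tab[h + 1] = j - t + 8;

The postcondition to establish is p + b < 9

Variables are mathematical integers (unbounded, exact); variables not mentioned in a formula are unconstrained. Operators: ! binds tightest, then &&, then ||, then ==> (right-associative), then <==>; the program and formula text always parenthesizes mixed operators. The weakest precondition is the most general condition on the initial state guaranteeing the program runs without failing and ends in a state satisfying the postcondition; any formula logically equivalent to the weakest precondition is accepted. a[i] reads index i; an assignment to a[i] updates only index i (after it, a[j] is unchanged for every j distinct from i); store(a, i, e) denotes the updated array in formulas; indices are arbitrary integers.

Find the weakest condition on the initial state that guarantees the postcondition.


Working backward. After the program, the postcondition p + b < 9 must hold; in canonical form it is b + p < 9.
Before tab[h + 1] := j - t + 8: b + p < 9
Before skip: b + p < 9
Before tab[p] := 3*j + 3: b + p < 9
Before b := 2*p - 7: 3*p < 16
Answer: WP = 3*p < 16


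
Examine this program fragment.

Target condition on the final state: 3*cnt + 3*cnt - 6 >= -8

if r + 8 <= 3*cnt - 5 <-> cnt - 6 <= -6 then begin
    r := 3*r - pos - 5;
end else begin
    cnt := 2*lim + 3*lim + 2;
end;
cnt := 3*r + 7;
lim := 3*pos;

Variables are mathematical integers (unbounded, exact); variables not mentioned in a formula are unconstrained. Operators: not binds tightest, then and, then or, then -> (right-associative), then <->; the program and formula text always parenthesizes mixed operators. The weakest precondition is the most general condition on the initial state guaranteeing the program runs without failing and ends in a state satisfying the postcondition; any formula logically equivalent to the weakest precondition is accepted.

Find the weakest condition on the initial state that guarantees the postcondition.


Working backward. After the program, the postcondition 3*cnt + 3*cnt - 6 >= -8 must hold; in canonical form it is 6*cnt >= -2.
Before lim := 3*pos: 6*cnt >= -2
Before cnt := 3*r + 7: 18*r >= -44
Then branch requires 54*r >= 18*pos + 46; else branch requires 18*r >= -44.
Before the if: ((r <= 3*cnt - 13 <-> cnt <= 0) -> 54*r >= 18*pos + 46) and ((not (r <= 3*cnt - 13 <-> cnt <= 0)) -> 18*r >= -44)
Answer: WP = ((r <= 3*cnt - 13 <-> cnt <= 0) -> 54*r >= 18*pos + 46) and ((not (r <= 3*cnt - 13 <-> cnt <= 0)) -> 18*r >= -44)


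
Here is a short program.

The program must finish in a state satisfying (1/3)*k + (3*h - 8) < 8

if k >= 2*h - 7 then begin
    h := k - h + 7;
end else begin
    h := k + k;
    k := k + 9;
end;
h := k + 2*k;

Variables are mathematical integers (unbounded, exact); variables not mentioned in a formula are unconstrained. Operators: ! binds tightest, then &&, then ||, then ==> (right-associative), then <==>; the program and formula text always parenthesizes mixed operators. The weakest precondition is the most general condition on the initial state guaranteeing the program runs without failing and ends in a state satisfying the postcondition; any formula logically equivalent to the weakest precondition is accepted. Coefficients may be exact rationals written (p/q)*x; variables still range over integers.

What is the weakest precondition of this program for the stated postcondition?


Working backward. After the program, the postcondition (1/3)*k + (3*h - 8) < 8 must hold; in canonical form it is 3*h + (1/3)*k < 16.
Before h := k + 2*k: (28/3)*k < 16
Then branch requires (28/3)*k < 16; else branch requires (28/3)*k < -68.
Before the if: (k >= 2*h - 7 ==> (28/3)*k < 16) && ((!(k >= 2*h - 7)) ==> (28/3)*k < -68)
Answer: WP = (k >= 2*h - 7 ==> (28/3)*k < 16) && ((!(k >= 2*h - 7)) ==> (28/3)*k < -68)


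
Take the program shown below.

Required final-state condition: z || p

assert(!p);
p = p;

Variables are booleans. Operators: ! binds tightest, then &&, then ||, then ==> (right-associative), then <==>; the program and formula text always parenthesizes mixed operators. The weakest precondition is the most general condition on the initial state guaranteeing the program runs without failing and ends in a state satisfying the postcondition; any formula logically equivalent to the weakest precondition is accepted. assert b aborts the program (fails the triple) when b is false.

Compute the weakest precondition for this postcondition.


Working backward. After the program, z || p must hold.
Before p := p: z || p
Before assert !p: (!p) && (z || p)
Answer: WP = (!p) && (z || p)


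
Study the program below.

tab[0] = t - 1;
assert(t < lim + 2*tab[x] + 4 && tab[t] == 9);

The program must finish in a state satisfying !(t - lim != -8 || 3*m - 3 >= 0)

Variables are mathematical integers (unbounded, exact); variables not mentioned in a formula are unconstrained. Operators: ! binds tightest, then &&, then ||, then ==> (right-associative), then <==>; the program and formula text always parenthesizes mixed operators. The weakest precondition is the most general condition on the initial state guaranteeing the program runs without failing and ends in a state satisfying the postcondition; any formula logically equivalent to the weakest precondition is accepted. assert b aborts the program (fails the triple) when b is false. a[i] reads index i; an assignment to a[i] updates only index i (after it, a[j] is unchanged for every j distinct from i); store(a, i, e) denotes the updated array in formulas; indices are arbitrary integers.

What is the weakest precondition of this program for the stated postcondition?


Working backward. After the program, the postcondition !(t - lim != -8 || 3*m - 3 >= 0) must hold; in canonical form it is !(t != lim - 8 || 3*m >= 3).
Before assert t < lim + 2*tab[x] + 4 && tab[t] == 9: t < 2*tab[x] + lim + 4 && tab[t] == 9 && (!(t != lim - 8 || 3*m >= 3))
Before tab[0] := t - 1: t < 2*store(tab, 0, t - 1)[x] + lim + 4 && store(tab, 0, t - 1)[t] == 9 && (!(t != lim - 8 || 3*m >= 3))
Answer: WP = t < 2*store(tab, 0, t - 1)[x] + lim + 4 && store(tab, 0, t - 1)[t] == 9 && (!(t != lim - 8 || 3*m >= 3))


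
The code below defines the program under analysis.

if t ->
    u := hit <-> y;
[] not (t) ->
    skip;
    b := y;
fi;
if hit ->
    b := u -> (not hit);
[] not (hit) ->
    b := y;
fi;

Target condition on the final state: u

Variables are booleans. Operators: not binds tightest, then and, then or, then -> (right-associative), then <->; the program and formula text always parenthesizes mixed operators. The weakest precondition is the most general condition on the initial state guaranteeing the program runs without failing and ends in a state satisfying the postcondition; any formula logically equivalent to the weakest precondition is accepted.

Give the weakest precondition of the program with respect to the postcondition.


Working backward. After the program, u must hold.
Then branch requires u; else branch requires u.
Before the if: (hit -> u) and ((not hit) -> u)
Then branch requires (hit -> (hit <-> y)) and ((not hit) -> (hit <-> y)); else branch requires (hit -> u) and ((not hit) -> u).
Before the if: (t -> ((hit -> (hit <-> y)) and ((not hit) -> (hit <-> y)))) and ((not t) -> ((hit -> u) and ((not hit) -> u)))
Answer: WP = (t -> ((hit -> (hit <-> y)) and ((not hit) -> (hit <-> y)))) and ((not t) -> ((hit -> u) and ((not hit) -> u)))


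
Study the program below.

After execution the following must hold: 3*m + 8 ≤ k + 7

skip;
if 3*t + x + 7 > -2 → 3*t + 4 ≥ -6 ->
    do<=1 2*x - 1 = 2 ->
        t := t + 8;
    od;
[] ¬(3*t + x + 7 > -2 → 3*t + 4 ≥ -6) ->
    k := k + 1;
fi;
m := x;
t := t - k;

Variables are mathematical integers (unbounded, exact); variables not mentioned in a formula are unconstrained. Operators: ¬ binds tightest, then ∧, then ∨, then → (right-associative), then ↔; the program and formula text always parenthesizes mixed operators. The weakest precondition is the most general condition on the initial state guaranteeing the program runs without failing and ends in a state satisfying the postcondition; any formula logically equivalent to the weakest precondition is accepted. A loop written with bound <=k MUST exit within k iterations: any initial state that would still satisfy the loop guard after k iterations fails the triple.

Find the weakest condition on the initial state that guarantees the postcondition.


Working backward. After the program, the postcondition 3*m + 8 ≤ k + 7 must hold; in canonical form it is 3*m ≤ k - 1.
Before t := t - k: 3*m ≤ k - 1
Before m := x: 3*x ≤ k - 1
Then branch requires (2*x = 3 → ((¬(2*x = 3)) ∧ 3*x ≤ k - 1)) ∧ ((¬(2*x = 3)) → 3*x ≤ k - 1); else branch requires 3*x ≤ k.
Before the if: ((3*t + x > -9 → 3*t ≥ -10) → ((2*x = 3 → ((¬(2*x = 3)) ∧ 3*x ≤ k - 1)) ∧ ((¬(2*x = 3)) → 3*x ≤ k - 1))) ∧ ((¬(3*t + x > -9 → 3*t ≥ -10)) → 3*x ≤ k)
Before skip: ((3*t + x > -9 → 3*t ≥ -10) → ((2*x = 3 → ((¬(2*x = 3)) ∧ 3*x ≤ k - 1)) ∧ ((¬(2*x = 3)) → 3*x ≤ k - 1))) ∧ ((¬(3*t + x > -9 → 3*t ≥ -10)) → 3*x ≤ k)
Answer: WP = ((3*t + x > -9 → 3*t ≥ -10) → ((2*x = 3 → ((¬(2*x = 3)) ∧ 3*x ≤ k - 1)) ∧ ((¬(2*x = 3)) → 3*x ≤ k - 1))) ∧ ((¬(3*t + x > -9 → 3*t ≥ -10)) → 3*x ≤ k)


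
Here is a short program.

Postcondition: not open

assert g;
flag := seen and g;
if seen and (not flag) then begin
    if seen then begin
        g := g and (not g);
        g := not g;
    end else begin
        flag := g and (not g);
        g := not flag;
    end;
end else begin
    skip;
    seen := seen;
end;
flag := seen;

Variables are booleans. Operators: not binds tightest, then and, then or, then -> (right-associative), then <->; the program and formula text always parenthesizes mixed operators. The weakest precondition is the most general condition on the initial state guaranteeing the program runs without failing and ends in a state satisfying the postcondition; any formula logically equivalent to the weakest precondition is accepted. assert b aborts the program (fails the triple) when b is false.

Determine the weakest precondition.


Working backward. After the program, not open must hold.
Before flag := seen: not open
Then branch requires (seen -> (not open)) and ((not seen) -> (not open)); else branch requires not open.
Before the if: ((seen and (not flag)) -> ((seen -> (not open)) and ((not seen) -> (not open)))) and ((not (seen and (not flag))) -> (not open))
Before flag := seen and g: ((seen and (not (seen and g))) -> ((seen -> (not open)) and ((not seen) -> (not open)))) and ((not (seen and (not (seen and g)))) -> (not open))
Before assert g: g and ((seen and (not (seen and g))) -> ((seen -> (not open)) and ((not seen) -> (not open)))) and ((not (seen and (not (seen and g)))) -> (not open))
Answer: WP = g and ((seen and (not (seen and g))) -> ((seen -> (not open)) and ((not seen) -> (not open)))) and ((not (seen and (not (seen and g)))) -> (not open))


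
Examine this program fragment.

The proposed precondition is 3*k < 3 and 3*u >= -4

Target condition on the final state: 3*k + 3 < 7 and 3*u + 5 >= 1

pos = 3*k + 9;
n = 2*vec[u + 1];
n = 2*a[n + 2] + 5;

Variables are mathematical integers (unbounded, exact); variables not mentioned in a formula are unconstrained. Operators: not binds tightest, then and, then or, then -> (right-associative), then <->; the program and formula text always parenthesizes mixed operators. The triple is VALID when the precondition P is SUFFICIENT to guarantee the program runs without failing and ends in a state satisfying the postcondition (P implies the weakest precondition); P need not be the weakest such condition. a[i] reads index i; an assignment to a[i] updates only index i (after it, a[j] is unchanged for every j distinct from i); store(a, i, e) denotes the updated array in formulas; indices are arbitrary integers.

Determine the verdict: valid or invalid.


Working backward. After the program, the postcondition 3*k + 3 < 7 and 3*u + 5 >= 1 must hold; in canonical form it is 3*k < 4 and 3*u >= -4.
Before n := 2*a[n + 2] + 5: 3*k < 4 and 3*u >= -4
Before n := 2*vec[u + 1]: 3*k < 4 and 3*u >= -4
Before pos := 3*k + 9: 3*k < 4 and 3*u >= -4
The weakest precondition is 3*k < 4 and 3*u >= -4.
Check whether 3*k < 3 and 3*u >= -4 implies it.
Every state satisfying the precondition satisfies the weakest precondition: the implication holds.
Answer: valid


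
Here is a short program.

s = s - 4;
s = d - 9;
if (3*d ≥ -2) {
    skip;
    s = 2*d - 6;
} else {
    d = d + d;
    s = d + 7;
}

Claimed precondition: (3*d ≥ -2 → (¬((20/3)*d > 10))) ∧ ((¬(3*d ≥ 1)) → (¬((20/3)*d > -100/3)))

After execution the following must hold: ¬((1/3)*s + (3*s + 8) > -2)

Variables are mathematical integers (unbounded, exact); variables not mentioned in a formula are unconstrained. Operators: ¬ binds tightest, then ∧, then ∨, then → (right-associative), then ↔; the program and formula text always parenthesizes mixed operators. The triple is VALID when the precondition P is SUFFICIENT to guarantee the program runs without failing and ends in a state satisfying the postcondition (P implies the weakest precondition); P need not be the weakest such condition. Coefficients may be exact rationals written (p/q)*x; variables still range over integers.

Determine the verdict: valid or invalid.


Working backward. After the program, the postcondition ¬((1/3)*s + (3*s + 8) > -2) must hold; in canonical form it is ¬((10/3)*s > -10).
Then branch requires ¬((20/3)*d > 10); else branch requires ¬((20/3)*d > -100/3).
Before the if: (3*d ≥ -2 → (¬((20/3)*d > 10))) ∧ ((¬(3*d ≥ -2)) → (¬((20/3)*d > -100/3)))
Before s := d - 9: (3*d ≥ -2 → (¬((20/3)*d > 10))) ∧ ((¬(3*d ≥ -2)) → (¬((20/3)*d > -100/3)))
Before s := s - 4: (3*d ≥ -2 → (¬((20/3)*d > 10))) ∧ ((¬(3*d ≥ -2)) → (¬((20/3)*d > -100/3)))
The weakest precondition is (3*d ≥ -2 → (¬((20/3)*d > 10))) ∧ ((¬(3*d ≥ -2)) → (¬((20/3)*d > -100/3))).
Check whether (3*d ≥ -2 → (¬((20/3)*d > 10))) ∧ ((¬(3*d ≥ 1)) → (¬((20/3)*d > -100/3))) implies it.
Every state satisfying the precondition satisfies the weakest precondition: the implication holds.
Answer: valid


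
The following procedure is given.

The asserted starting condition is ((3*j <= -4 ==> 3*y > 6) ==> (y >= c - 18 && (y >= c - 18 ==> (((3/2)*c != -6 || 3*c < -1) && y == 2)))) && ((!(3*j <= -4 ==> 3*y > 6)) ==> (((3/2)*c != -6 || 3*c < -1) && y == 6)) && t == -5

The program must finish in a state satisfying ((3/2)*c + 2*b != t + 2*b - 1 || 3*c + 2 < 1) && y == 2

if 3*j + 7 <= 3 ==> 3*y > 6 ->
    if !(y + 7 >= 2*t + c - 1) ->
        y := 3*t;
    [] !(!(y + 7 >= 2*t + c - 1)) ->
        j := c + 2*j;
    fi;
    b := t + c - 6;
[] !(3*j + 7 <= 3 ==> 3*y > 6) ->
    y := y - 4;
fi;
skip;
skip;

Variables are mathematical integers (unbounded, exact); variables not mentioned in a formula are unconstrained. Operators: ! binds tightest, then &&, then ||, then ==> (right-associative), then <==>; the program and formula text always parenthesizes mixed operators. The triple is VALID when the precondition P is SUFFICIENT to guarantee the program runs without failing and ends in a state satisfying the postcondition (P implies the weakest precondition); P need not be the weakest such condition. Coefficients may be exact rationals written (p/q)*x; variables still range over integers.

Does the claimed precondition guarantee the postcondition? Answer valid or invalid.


Working backward. After the program, the postcondition ((3/2)*c + 2*b != t + 2*b - 1 || 3*c + 2 < 1) && y == 2 must hold; in canonical form it is ((3/2)*c != t - 1 || 3*c < -1) && y == 2.
Before skip: ((3/2)*c != t - 1 || 3*c < -1) && y == 2
Before skip: ((3/2)*c != t - 1 || 3*c < -1) && y == 2
Then branch requires ((!(y >= c + 2*t - 8)) ==> (((3/2)*c != t - 1 || 3*c < -1) && 3*t == 2)) && (y >= c + 2*t - 8 ==> (((3/2)*c != t - 1 || 3*c < -1) && y == 2)); else branch requires ((3/2)*c != t - 1 || 3*c < -1) && y == 6.
Before the if: ((3*j <= -4 ==> 3*y > 6) ==> (((!(y >= c + 2*t - 8)) ==> (((3/2)*c != t - 1 || 3*c < -1) && 3*t == 2)) && (y >= c + 2*t - 8 ==> (((3/2)*c != t - 1 || 3*c < -1) && y == 2)))) && ((!(3*j <= -4 ==> 3*y > 6)) ==> (((3/2)*c != t - 1 || 3*c < -1) && y == 6))
The weakest precondition is ((3*j <= -4 ==> 3*y > 6) ==> (((!(y >= c + 2*t - 8)) ==> (((3/2)*c != t - 1 || 3*c < -1) && 3*t == 2)) && (y >= c + 2*t - 8 ==> (((3/2)*c != t - 1 || 3*c < -1) && y == 2)))) && ((!(3*j <= -4 ==> 3*y > 6)) ==> (((3/2)*c != t - 1 || 3*c < -1) && y == 6)).
Check whether ((3*j <= -4 ==> 3*y > 6) ==> (y >= c - 18 && (y >= c - 18 ==> (((3/2)*c != -6 || 3*c < -1) && y == 2)))) && ((!(3*j <= -4 ==> 3*y > 6)) ==> (((3/2)*c != -6 || 3*c < -1) && y == 6)) && t == -5 implies it.
Every state satisfying the precondition satisfies the weakest precondition: the implication holds.
Answer: valid


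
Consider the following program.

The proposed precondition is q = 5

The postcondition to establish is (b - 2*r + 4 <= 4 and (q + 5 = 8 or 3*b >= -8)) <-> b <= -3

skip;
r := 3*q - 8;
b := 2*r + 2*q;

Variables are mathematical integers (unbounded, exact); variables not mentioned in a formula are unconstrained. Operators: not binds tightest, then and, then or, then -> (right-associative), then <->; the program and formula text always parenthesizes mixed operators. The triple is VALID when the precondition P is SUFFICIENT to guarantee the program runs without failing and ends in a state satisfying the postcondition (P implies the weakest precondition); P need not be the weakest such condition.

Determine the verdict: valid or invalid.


Working backward. After the program, the postcondition (b - 2*r + 4 <= 4 and (q + 5 = 8 or 3*b >= -8)) <-> b <= -3 must hold; in canonical form it is (b <= 2*r and (q = 3 or 3*b >= -8)) <-> b <= -3.
Before b := 2*r + 2*q: (2*q <= 0 and (q = 3 or 6*q + 6*r >= -8)) <-> 2*q + 2*r <= -3
Before r := 3*q - 8: (2*q <= 0 and (q = 3 or 24*q >= 40)) <-> 8*q <= 13
Before skip: (2*q <= 0 and (q = 3 or 24*q >= 40)) <-> 8*q <= 13
The weakest precondition is (2*q <= 0 and (q = 3 or 24*q >= 40)) <-> 8*q <= 13.
Check whether q = 5 implies it.
Every state satisfying the precondition satisfies the weakest precondition: the implication holds.
Answer: valid


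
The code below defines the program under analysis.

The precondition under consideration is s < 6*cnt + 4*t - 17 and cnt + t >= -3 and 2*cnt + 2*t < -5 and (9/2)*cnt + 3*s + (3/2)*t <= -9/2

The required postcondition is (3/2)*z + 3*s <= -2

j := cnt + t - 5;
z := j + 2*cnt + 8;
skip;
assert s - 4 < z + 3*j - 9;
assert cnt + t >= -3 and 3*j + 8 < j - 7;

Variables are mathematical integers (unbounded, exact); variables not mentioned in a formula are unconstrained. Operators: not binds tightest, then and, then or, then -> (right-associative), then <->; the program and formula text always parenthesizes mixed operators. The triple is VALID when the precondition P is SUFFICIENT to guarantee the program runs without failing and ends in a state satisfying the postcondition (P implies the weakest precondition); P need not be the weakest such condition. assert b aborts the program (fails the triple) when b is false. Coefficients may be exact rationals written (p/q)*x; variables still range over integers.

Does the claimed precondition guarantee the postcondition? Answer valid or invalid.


Working backward. After the program, the postcondition (3/2)*z + 3*s <= -2 must hold; in canonical form it is 3*s + (3/2)*z <= -2.
Before assert cnt + t >= -3 and 3*j + 8 < j - 7: cnt + t >= -3 and 2*j < -15 and 3*s + (3/2)*z <= -2
Before assert s - 4 < z + 3*j - 9: s < 3*j + z - 5 and cnt + t >= -3 and 2*j < -15 and 3*s + (3/2)*z <= -2
Before skip: s < 3*j + z - 5 and cnt + t >= -3 and 2*j < -15 and 3*s + (3/2)*z <= -2
Before z := j + 2*cnt + 8: s < 2*cnt + 4*j + 3 and cnt + t >= -3 and 2*j < -15 and 3*cnt + (3/2)*j + 3*s <= -14
Before j := cnt + t - 5: s < 6*cnt + 4*t - 17 and cnt + t >= -3 and 2*cnt + 2*t < -5 and (9/2)*cnt + 3*s + (3/2)*t <= -13/2
The weakest precondition is s < 6*cnt + 4*t - 17 and cnt + t >= -3 and 2*cnt + 2*t < -5 and (9/2)*cnt + 3*s + (3/2)*t <= -13/2.
Check whether s < 6*cnt + 4*t - 17 and cnt + t >= -3 and 2*cnt + 2*t < -5 and (9/2)*cnt + 3*s + (3/2)*t <= -9/2 implies it.
Countermodel: at the initial state cnt = 10, s = -10, t = -13, the precondition holds but the weakest precondition fails.
Answer: invalid


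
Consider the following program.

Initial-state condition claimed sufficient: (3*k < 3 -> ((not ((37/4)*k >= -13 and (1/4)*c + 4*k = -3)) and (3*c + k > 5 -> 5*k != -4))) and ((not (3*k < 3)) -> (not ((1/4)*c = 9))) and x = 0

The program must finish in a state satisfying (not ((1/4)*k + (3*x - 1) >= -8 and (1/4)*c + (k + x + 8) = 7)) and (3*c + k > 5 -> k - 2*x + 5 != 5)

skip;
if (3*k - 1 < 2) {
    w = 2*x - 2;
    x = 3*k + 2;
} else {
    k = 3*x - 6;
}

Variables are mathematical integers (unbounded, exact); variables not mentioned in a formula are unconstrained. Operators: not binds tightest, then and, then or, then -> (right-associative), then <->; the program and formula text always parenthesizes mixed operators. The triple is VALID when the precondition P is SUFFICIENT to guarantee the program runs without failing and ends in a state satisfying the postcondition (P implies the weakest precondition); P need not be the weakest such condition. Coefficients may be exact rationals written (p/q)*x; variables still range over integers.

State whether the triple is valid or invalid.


Working backward. After the program, the postcondition (not ((1/4)*k + (3*x - 1) >= -8 and (1/4)*c + (k + x + 8) = 7)) and (3*c + k > 5 -> k - 2*x + 5 != 5) must hold; in canonical form it is (not ((1/4)*k + 3*x >= -7 and (1/4)*c + k + x = -1)) and (3*c + k > 5 -> k != 2*x).
Then branch requires (not ((37/4)*k >= -13 and (1/4)*c + 4*k = -3)) and (3*c + k > 5 -> 5*k != -4); else branch requires (not ((15/4)*x >= -11/2 and (1/4)*c + 4*x = 5)) and (3*c + 3*x > 11 -> x != 6).
Before the if: (3*k < 3 -> ((not ((37/4)*k >= -13 and (1/4)*c + 4*k = -3)) and (3*c + k > 5 -> 5*k != -4))) and ((not (3*k < 3)) -> ((not ((15/4)*x >= -11/2 and (1/4)*c + 4*x = 5)) and (3*c + 3*x > 11 -> x != 6)))
Before skip: (3*k < 3 -> ((not ((37/4)*k >= -13 and (1/4)*c + 4*k = -3)) and (3*c + k > 5 -> 5*k != -4))) and ((not (3*k < 3)) -> ((not ((15/4)*x >= -11/2 and (1/4)*c + 4*x = 5)) and (3*c + 3*x > 11 -> x != 6)))
The weakest precondition is (3*k < 3 -> ((not ((37/4)*k >= -13 and (1/4)*c + 4*k = -3)) and (3*c + k > 5 -> 5*k != -4))) and ((not (3*k < 3)) -> ((not ((15/4)*x >= -11/2 and (1/4)*c + 4*x = 5)) and (3*c + 3*x > 11 -> x != 6))).
Check whether (3*k < 3 -> ((not ((37/4)*k >= -13 and (1/4)*c + 4*k = -3)) and (3*c + k > 5 -> 5*k != -4))) and ((not (3*k < 3)) -> (not ((1/4)*c = 9))) and x = 0 implies it.
Countermodel: at the initial state c = 20, k = 1, x = 0, the precondition holds but the weakest precondition fails.
Answer: invalid


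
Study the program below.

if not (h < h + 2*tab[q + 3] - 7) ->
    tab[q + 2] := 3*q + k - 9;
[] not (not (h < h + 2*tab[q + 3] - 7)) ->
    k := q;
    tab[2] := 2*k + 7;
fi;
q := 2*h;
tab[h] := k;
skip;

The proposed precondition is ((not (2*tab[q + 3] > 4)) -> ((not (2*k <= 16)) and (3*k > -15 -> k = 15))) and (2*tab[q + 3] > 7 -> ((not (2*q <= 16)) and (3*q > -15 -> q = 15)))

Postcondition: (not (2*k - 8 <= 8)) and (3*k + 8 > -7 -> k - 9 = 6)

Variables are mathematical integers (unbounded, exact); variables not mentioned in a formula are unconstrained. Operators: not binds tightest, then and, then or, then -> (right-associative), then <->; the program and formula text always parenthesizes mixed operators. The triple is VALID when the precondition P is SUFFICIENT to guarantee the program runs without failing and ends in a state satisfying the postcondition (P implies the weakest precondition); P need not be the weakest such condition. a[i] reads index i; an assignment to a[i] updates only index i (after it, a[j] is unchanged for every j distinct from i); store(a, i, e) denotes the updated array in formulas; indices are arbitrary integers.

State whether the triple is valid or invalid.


Working backward. After the program, the postcondition (not (2*k - 8 <= 8)) and (3*k + 8 > -7 -> k - 9 = 6) must hold; in canonical form it is (not (2*k <= 16)) and (3*k > -15 -> k = 15).
Before skip: (not (2*k <= 16)) and (3*k > -15 -> k = 15)
Before tab[h] := k: (not (2*k <= 16)) and (3*k > -15 -> k = 15)
Before q := 2*h: (not (2*k <= 16)) and (3*k > -15 -> k = 15)
Then branch requires (not (2*k <= 16)) and (3*k > -15 -> k = 15); else branch requires (not (2*q <= 16)) and (3*q > -15 -> q = 15).
Before the if: ((not (2*tab[q + 3] > 7)) -> ((not (2*k <= 16)) and (3*k > -15 -> k = 15))) and (2*tab[q + 3] > 7 -> ((not (2*q <= 16)) and (3*q > -15 -> q = 15)))
The weakest precondition is ((not (2*tab[q + 3] > 7)) -> ((not (2*k <= 16)) and (3*k > -15 -> k = 15))) and (2*tab[q + 3] > 7 -> ((not (2*q <= 16)) and (3*q > -15 -> q = 15))).
Check whether ((not (2*tab[q + 3] > 4)) -> ((not (2*k <= 16)) and (3*k > -15 -> k = 15))) and (2*tab[q + 3] > 7 -> ((not (2*q <= 16)) and (3*q > -15 -> q = 15))) implies it.
Countermodel: at the initial state k = 16, q = -3, tab = {[0] = 3, elsewhere 3}, the precondition holds but the weakest precondition fails.
Answer: invalid


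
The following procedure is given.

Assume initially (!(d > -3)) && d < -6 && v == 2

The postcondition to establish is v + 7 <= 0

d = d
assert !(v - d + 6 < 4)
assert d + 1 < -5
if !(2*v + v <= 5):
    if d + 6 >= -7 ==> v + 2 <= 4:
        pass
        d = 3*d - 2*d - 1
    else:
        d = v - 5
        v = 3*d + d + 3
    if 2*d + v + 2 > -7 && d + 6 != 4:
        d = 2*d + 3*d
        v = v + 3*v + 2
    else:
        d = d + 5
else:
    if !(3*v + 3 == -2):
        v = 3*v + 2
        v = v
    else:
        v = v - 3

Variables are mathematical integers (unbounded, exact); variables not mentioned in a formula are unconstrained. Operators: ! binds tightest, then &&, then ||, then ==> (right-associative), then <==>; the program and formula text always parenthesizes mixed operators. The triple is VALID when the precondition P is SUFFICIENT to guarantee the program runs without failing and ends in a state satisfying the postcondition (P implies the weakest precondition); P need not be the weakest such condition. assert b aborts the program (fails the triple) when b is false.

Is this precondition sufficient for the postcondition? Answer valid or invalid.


Working backward. After the program, the postcondition v + 7 <= 0 must hold; in canonical form it is v <= -7.
Then branch requires ((d >= -13 ==> v <= 2) ==> (((2*d + v > -7 && d != -1) ==> 4*v <= -9) && ((!(2*d + v > -7 && d != -1)) ==> v <= -7))) && ((!(d >= -13 ==> v <= 2)) ==> (((6*v > 18 && v != 3) ==> 16*v <= 59) && ((!(6*v > 18 && v != 3)) ==> 4*v <= 10))); else branch requires ((!(3*v == -5)) ==> 3*v <= -9) && (3*v == -5 ==> v <= -4).
Before the if: ((!(3*v <= 5)) ==> (((d >= -13 ==> v <= 2) ==> (((2*d + v > -7 && d != -1) ==> 4*v <= -9) && ((!(2*d + v > -7 && d != -1)) ==> v <= -7))) && ((!(d >= -13 ==> v <= 2)) ==> (((6*v > 18 && v != 3) ==> 16*v <= 59) && ((!(6*v > 18 && v != 3)) ==> 4*v <= 10))))) && (3*v <= 5 ==> (((!(3*v == -5)) ==> 3*v <= -9) && (3*v == -5 ==> v <= -4)))
Before assert d + 1 < -5: d < -6 && ((!(3*v <= 5)) ==> (((d >= -13 ==> v <= 2) ==> (((2*d + v > -7 && d != -1) ==> 4*v <= -9) && ((!(2*d + v > -7 && d != -1)) ==> v <= -7))) && ((!(d >= -13 ==> v <= 2)) ==> (((6*v > 18 && v != 3) ==> 16*v <= 59) && ((!(6*v > 18 && v != 3)) ==> 4*v <= 10))))) && (3*v <= 5 ==> (((!(3*v == -5)) ==> 3*v <= -9) && (3*v == -5 ==> v <= -4)))
Before assert !(v - d + 6 < 4): (!(v < d - 2)) && d < -6 && ((!(3*v <= 5)) ==> (((d >= -13 ==> v <= 2) ==> (((2*d + v > -7 && d != -1) ==> 4*v <= -9) && ((!(2*d + v > -7 && d != -1)) ==> v <= -7))) && ((!(d >= -13 ==> v <= 2)) ==> (((6*v > 18 && v != 3) ==> 16*v <= 59) && ((!(6*v > 18 && v != 3)) ==> 4*v <= 10))))) && (3*v <= 5 ==> (((!(3*v == -5)) ==> 3*v <= -9) && (3*v == -5 ==> v <= -4)))
Before d := d: (!(v < d - 2)) && d < -6 && ((!(3*v <= 5)) ==> (((d >= -13 ==> v <= 2) ==> (((2*d + v > -7 && d != -1) ==> 4*v <= -9) && ((!(2*d + v > -7 && d != -1)) ==> v <= -7))) && ((!(d >= -13 ==> v <= 2)) ==> (((6*v > 18 && v != 3) ==> 16*v <= 59) && ((!(6*v > 18 && v != 3)) ==> 4*v <= 10))))) && (3*v <= 5 ==> (((!(3*v == -5)) ==> 3*v <= -9) && (3*v == -5 ==> v <= -4)))
The weakest precondition is (!(v < d - 2)) && d < -6 && ((!(3*v <= 5)) ==> (((d >= -13 ==> v <= 2) ==> (((2*d + v > -7 && d != -1) ==> 4*v <= -9) && ((!(2*d + v > -7 && d != -1)) ==> v <= -7))) && ((!(d >= -13 ==> v <= 2)) ==> (((6*v > 18 && v != 3) ==> 16*v <= 59) && ((!(6*v > 18 && v != 3)) ==> 4*v <= 10))))) && (3*v <= 5 ==> (((!(3*v == -5)) ==> 3*v <= -9) && (3*v == -5 ==> v <= -4))).
Check whether (!(d > -3)) && d < -6 && v == 2 implies it.
Countermodel: at the initial state d = -7, v = 2, the precondition holds but the weakest precondition fails.
Answer: invalid
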